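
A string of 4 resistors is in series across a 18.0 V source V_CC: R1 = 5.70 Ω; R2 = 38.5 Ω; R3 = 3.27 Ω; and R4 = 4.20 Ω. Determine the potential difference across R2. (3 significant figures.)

V ≈ 13.4 V

Total series resistance ΣR = 5.70 + 38.5 + 3.27 + 4.20 = 51.67 Ω.
By the voltage-divider rule, V = 18.0 × 38.50/51.67 = 13.41 V.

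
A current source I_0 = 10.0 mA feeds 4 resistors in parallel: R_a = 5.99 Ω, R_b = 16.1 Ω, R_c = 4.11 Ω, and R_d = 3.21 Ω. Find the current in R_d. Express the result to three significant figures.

ΣG = 1/5.99 + 1/16.1 + 1/4.11 + 1/3.21 = 0.7839.
R_d takes the fraction G_k/ΣG = 0.3115/0.7839 = 0.3974, so I = 10.0 × 0.3974 = 3.974 mA.

I ≈ 3.97 mA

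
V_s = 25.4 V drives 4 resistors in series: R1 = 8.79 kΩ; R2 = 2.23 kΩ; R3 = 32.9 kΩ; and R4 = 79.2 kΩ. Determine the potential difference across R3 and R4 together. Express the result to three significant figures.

ΣR = 8.79 + 2.23 + 32.9 + 79.2 = 123.1 kΩ.
R_{R3..R4} = 32.9 + 79.2 = 112.1 kΩ.
By the voltage-divider rule, V = 25.4 × 112.1/123.1 = 23.13 V.

V ≈ 23.1 V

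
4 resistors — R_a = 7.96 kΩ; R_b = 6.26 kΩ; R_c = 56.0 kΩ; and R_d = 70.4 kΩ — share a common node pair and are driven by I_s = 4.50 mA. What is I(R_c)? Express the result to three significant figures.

Total conductance ΣG = 1/7.96 + 1/6.26 + 1/56.0 + 1/70.4 = 0.3174 (units of 1/kΩ).
By the current-divider rule, I = I_s · G_k/ΣG = 4.50 × 0.05625 = 0.2531 mA.

I ≈ 0.253 mA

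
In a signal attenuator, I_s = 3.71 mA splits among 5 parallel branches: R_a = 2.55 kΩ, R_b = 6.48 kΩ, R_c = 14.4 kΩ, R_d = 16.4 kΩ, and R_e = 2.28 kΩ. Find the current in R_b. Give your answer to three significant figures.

I ≈ 0.513 mA

Conductances: ΣG = 1/2.55 + 1/6.48 + 1/14.4 + 1/16.4 + 1/2.28 = 1.115 (1/kΩ).
By the current-divider rule, I = I_s · G_k/ΣG = 3.71 × 0.1383 = 0.5133 mA.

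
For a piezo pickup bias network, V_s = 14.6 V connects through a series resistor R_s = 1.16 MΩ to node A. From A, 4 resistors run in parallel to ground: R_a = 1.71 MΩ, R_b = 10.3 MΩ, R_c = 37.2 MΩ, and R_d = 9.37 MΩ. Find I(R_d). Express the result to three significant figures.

Equivalent of the parallel group: R_p = 1.226 MΩ.
Node voltage V_A = V_s · R_p/(R_s + R_p) = 14.6 × 0.5139 = 7.503 V.
Branch current I = V_A/R_d = 7.503/9.37 = 0.8007 µA.
(Equivalently: I_total = 6.118 µA, then current-divider fraction G_k/ΣG = 0.1309.)

I ≈ 0.801 µA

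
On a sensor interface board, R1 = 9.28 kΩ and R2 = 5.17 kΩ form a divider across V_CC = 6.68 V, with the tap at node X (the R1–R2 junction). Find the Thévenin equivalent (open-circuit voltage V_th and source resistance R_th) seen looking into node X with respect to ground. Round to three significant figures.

V_th ≈ 2.39 V, R_th ≈ 3.32 kΩ

With X open, the divider is unloaded: V_th = 6.68 × 5.17/14.45 = 2.390 V.
With V_CC suppressed (replaced by a short), R_th = R1 ‖ R2 = (9.280 × 5.17)/(9.280 + 5.17) = 3.320 kΩ.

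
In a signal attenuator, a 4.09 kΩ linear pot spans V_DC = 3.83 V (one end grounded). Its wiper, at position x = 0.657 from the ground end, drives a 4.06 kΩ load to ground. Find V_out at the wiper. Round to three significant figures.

V_out ≈ 2.05 V

Lower segment x·R_p = 2.687 kΩ; upper segment (1−x)·R_p = 1.403 kΩ.
Lower segment in parallel with the load: 2.687 ‖ 4.06 = 1.617 kΩ.
Then V_out = V_DC · 1.617/(1.403 + 1.617) = 2.051 V.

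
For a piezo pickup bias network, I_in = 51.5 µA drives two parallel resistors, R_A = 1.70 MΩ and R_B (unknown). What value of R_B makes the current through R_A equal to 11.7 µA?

Two-branch current divider: I_A = I_in · R_B/(R_A + R_B).
With f = 0.2272, R_B = R_A · f/(1−f) = 1.70 × 0.2940 = 0.4997 MΩ.

R_B ≈ 0.500 MΩ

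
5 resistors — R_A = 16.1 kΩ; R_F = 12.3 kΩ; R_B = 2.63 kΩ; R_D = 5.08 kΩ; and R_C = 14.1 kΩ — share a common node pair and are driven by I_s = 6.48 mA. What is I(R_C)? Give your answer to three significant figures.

Conductances: ΣG = 1/16.1 + 1/12.3 + 1/2.63 + 1/5.08 + 1/14.1 = 0.7914 (1/kΩ).
By the current-divider rule, I = I_s · G_k/ΣG = 6.48 × 0.08961 = 0.5807 mA.

I ≈ 0.581 mA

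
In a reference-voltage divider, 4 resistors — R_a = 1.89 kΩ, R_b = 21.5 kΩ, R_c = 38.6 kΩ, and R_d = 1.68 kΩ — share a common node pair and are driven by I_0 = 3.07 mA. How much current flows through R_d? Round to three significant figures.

Total conductance ΣG = 1/1.89 + 1/21.5 + 1/38.6 + 1/1.68 = 1.197 (units of 1/kΩ).
Current divider: I(R_d) = I_0 · G_k/ΣG = 3.07 × (0.5952/1.197) = 3.07 × 0.4974 = 1.527 mA.

I ≈ 1.53 mA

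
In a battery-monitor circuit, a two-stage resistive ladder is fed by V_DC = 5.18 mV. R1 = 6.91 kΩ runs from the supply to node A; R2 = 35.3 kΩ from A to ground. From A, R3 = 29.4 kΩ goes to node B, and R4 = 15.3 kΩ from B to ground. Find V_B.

V_B ≈ 1.31 mV

The second stage (R3 + R4 = 44.70 kΩ) loads node A in parallel with R2.
R2 ‖ (R3+R4) = 19.72 kΩ.
V_A = 5.18 × 19.72/(6.91 + 19.72) = 3.836 mV.
Stage 2 is unloaded, so V_B = V_A · R4/(R3+R4) = 3.836 × 15.3/44.70 = 1.313 mV.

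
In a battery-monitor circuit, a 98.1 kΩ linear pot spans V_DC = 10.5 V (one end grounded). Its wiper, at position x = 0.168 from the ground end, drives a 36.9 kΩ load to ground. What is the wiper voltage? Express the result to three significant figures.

Split the track: R_lower = x·R_p = 16.48 kΩ, R_upper = (1−x)·R_p = 81.62 kΩ.
R_L loads the lower segment: effective lower R = 11.39 kΩ.
Loaded-divider output: V_out = 10.5 × 0.1225 = 1.286 V.
(Unloaded: V_out = x·V_DC = 1.76 V.)

V_out ≈ 1.29 V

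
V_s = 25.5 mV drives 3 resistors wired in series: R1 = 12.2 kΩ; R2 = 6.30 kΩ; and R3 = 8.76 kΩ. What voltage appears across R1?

ΣR = 12.2 + 6.30 + 8.76 = 27.26 kΩ.
By the voltage-divider rule, V = 25.5 × 12.20/27.26 = 11.41 mV.

V ≈ 11.4 mV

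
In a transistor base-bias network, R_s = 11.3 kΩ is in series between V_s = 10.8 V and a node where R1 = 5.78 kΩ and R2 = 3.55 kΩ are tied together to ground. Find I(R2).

Combine the parallel branches: R_p = (1/5.78 + 1/3.55)⁻¹ = 2.199 kΩ.
V_A = 10.8 × 2.199/13.50 = 1.759 V.
I(R2) = V_A / R2 = 1.759/3.55 = 0.4956 mA.

I ≈ 0.496 mA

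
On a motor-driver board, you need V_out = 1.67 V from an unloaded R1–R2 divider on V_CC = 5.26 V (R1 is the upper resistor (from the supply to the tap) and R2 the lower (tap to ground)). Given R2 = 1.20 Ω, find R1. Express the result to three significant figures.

The divider ratio is R2/(R1+R2) = 1.67/5.26 = 0.3175.
So R1 = R2 · (V_CC/V_out − 1) = 1.20 × (5.26/1.67 − 1) = 1.20 × 2.150 = 2.580 Ω.

R1 ≈ 2.58 Ω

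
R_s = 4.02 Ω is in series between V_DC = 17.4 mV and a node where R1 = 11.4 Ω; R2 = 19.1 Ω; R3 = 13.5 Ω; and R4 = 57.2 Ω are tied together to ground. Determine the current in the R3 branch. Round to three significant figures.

Combine the parallel branches: R_p = (1/11.4 + 1/19.1 + 1/13.5 + 1/57.2)⁻¹ = 4.317 Ω.
V_A by voltage divider: V_A = 17.4 × 4.317/(4.02 + 4.317) = 9.010 mV.
I(R3) = V_A / R3 = 9.010/13.5 = 0.6674 mA.
(Check via current divider: I_total = 2.087 mA; share G_k/ΣG = 0.3198 → same result.)

I ≈ 0.667 mA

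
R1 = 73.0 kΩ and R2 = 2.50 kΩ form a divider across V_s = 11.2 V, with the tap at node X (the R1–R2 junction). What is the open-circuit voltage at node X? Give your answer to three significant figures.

V_th ≈ 0.371 V

V_th is the unloaded tap voltage: V_s · R2/(R1+R2) = 11.2 × 0.03311 = 0.3709 V.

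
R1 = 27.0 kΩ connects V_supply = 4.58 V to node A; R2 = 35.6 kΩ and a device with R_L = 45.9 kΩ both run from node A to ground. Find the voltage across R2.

First combine the lower leg with the load: R2 ‖ R_L = 20.05 kΩ.
Then V_out = V_supply · R2'/(R1 + R2') = 4.58 × 20.05/47.05 = 1.952 V.

V_out ≈ 1.95 V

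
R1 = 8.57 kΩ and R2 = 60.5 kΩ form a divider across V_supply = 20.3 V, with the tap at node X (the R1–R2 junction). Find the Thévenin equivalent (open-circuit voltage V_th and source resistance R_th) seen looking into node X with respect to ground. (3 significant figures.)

V_th is the unloaded tap voltage: V_supply · R2/(R1+R2) = 20.3 × 0.8759 = 17.78 V.
With V_supply suppressed (replaced by a short), R_th = R1 ‖ R2 = (8.570 × 60.5)/(8.570 + 60.5) = 7.507 kΩ.

V_th ≈ 17.8 V, R_th ≈ 7.51 kΩ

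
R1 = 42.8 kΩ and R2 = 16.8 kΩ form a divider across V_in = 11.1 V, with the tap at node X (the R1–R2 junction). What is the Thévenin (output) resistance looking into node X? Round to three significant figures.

R_th ≈ 12.1 kΩ

With V_in suppressed (replaced by a short), R_th = R1 ‖ R2 = (42.80 × 16.8)/(42.80 + 16.8) = 12.06 kΩ.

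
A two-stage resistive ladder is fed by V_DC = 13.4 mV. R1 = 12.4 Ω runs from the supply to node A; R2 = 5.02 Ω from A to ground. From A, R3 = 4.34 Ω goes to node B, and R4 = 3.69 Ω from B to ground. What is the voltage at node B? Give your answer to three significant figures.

V_B ≈ 1.23 mV

The second stage (R3 + R4 = 8.030 Ω) loads node A in parallel with R2.
Effective lower resistance at A: R2 ‖ 8.030 = 3.089 Ω.
V_A = 13.4 × 3.089/(12.4 + 3.089) = 2.672 mV.
V_B = V_A × 0.4595 = 1.228 mV.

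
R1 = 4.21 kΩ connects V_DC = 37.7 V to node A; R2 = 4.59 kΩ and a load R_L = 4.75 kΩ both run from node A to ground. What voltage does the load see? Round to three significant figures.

R2 ‖ R_L = (4.59 × 4.75)/(4.59 + 4.75) = 2.334 kΩ.
Voltage divider with the loaded lower leg: V_out = 37.7 × 2.334/(4.21 + 2.334) = 37.7 × 0.3567 = 13.45 V.

V_out ≈ 13.4 V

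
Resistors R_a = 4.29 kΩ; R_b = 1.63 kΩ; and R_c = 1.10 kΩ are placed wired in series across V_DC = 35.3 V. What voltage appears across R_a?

V ≈ 21.6 V

Series total: ΣR = 4.29 + 1.63 + 1.10 = 7.020 kΩ.
Voltage divider: V = V_DC · (4.290 / 7.020) = 35.3 × 0.6111 = 21.57 V.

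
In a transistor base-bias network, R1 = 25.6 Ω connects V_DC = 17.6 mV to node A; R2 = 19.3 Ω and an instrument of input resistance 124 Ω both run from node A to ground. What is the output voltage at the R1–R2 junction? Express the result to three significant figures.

V_out ≈ 6.95 mV

First combine the lower leg with the load: R2 ‖ R_L = 16.70 Ω.
Voltage divider with the loaded lower leg: V_out = 17.6 × 16.70/(25.6 + 16.70) = 17.6 × 0.3948 = 6.949 mV.
(Unloaded it would be 7.57 mV; the load pulls it down.)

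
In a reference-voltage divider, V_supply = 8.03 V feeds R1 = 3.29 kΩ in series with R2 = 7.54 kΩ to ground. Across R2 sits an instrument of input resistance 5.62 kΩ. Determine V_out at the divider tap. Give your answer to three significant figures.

First combine the lower leg with the load: R2 ‖ R_L = 3.220 kΩ.
Then V_out = V_supply · R2'/(R1 + R2') = 8.03 × 3.220/6.510 = 3.972 V.
(Unloaded it would be 5.59 V; the load pulls it down.)

V_out ≈ 3.97 V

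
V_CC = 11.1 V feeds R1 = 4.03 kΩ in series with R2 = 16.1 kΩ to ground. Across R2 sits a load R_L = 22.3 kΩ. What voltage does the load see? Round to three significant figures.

V_out ≈ 7.76 V

First combine the lower leg with the load: R2 ‖ R_L = 9.350 kΩ.
Voltage divider with the loaded lower leg: V_out = 11.1 × 9.350/(4.03 + 9.350) = 11.1 × 0.6988 = 7.757 V.
(Unloaded it would be 8.88 V; the load pulls it down.)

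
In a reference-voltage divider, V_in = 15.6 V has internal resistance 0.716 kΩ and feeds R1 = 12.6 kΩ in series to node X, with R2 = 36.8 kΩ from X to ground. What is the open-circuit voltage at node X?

V_th ≈ 11.5 V

R1' = 0.716 + 12.6 = 13.32 kΩ (source resistance + R1).
V_th is the unloaded tap voltage: V_in · R2/(R1'+R2) = 15.6 × 0.7343 = 11.46 V.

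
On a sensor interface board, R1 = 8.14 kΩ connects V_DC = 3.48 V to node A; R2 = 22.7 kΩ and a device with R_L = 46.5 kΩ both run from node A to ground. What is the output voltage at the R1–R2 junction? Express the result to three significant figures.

V_out ≈ 2.27 V

R2 ‖ R_L = (22.7 × 46.5)/(22.7 + 46.5) = 15.25 kΩ.
Then V_out = V_DC · R2'/(R1 + R2') = 3.48 × 15.25/23.39 = 2.269 V.
(Unloaded it would be 2.56 V; the load pulls it down.)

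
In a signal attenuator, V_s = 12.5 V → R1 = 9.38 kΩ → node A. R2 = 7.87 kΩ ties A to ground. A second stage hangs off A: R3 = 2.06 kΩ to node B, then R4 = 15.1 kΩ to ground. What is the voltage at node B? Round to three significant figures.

The second stage (R3 + R4 = 17.16 kΩ) loads node A in parallel with R2.
Effective lower resistance at A: R2 ‖ 17.16 = 5.395 kΩ.
So V_A = 12.5 × 0.3652 = 4.565 V.
Stage 2 is unloaded, so V_B = V_A · R4/(R3+R4) = 4.565 × 15.1/17.16 = 4.017 V.

V_B ≈ 4.02 V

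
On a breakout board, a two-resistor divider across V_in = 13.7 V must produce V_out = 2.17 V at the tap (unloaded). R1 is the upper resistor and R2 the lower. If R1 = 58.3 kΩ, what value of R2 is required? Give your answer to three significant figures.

Required fraction k = V_out/V_in = 0.1584.
R2 = R1 · 0.1584/(1 − 0.1584) = 10.97 kΩ.

R2 ≈ 11.0 kΩ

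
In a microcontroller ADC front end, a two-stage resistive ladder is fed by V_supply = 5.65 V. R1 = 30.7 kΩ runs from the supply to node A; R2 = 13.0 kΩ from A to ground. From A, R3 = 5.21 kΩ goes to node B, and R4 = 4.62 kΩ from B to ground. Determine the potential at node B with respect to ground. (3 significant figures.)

Node A sees R2 in parallel with the series input of stage 2, R3 + R4 = 9.830 kΩ.
R2 ‖ (R3+R4) = 5.597 kΩ.
First divider: V_A = V_supply · 5.597/(30.7 + 5.597) = 0.8713 V.
Then the unloaded second divider: V_B = V_A × R4/(R3+R4) = 0.8713 × 0.4700 = 0.4095 V.

V_B ≈ 0.409 V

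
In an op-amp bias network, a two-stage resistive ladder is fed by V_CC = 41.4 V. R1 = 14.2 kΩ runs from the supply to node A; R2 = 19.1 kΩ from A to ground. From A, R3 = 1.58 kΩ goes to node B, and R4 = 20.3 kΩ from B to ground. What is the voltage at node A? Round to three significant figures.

V_A ≈ 17.3 V

The second stage (R3 + R4 = 21.88 kΩ) loads node A in parallel with R2.
Effective lower resistance at A: R2 ‖ 21.88 = 10.20 kΩ.
V_A = 41.4 × 10.20/(14.2 + 10.20) = 17.30 V.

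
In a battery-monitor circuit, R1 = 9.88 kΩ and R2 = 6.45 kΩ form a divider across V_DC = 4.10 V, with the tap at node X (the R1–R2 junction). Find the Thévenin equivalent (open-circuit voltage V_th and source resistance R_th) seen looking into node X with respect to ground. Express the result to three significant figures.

V_th ≈ 1.62 V, R_th ≈ 3.90 kΩ

Open-circuit (no load on X): V_th = V_DC · R2/(R1 + R2) = 4.10 × 6.45/(9.880 + 6.45) = 1.619 V.
Looking into X with the source shorted: R_th = R1·R2/(R1+R2) = 9.880 × 6.45/16.33 = 3.902 kΩ.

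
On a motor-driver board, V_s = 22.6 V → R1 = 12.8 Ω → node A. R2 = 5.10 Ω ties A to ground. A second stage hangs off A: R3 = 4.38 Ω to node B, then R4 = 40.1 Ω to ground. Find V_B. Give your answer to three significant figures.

V_B ≈ 5.37 V

Node A sees R2 in parallel with the series input of stage 2, R3 + R4 = 44.48 Ω.
Effective lower resistance at A: R2 ‖ 44.48 = 4.575 Ω.
So V_A = 22.6 × 0.2633 = 5.951 V.
V_B = V_A × 0.9015 = 5.365 V.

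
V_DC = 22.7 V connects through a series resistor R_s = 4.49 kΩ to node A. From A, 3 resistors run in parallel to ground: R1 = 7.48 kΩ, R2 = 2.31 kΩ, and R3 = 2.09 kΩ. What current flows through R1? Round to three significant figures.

I ≈ 0.533 mA

Parallel bank: R_p = 1/(1/7.48 + 1/2.31 + 1/2.09) = 0.9569 kΩ.
Node voltage V_A = V_DC · R_p/(R_s + R_p) = 22.7 × 0.1757 = 3.988 V.
I(R1) = V_A / R1 = 3.988/7.48 = 0.5331 mA.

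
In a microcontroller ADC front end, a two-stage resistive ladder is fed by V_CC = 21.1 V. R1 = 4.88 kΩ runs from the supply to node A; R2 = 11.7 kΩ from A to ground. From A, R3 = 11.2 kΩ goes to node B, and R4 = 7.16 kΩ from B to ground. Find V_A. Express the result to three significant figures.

V_A ≈ 12.5 V

Node A sees R2 in parallel with the series input of stage 2, R3 + R4 = 18.36 kΩ.
Effective lower resistance at A: R2 ‖ 18.36 = 7.146 kΩ.
First divider: V_A = V_CC · 7.146/(4.88 + 7.146) = 12.54 V.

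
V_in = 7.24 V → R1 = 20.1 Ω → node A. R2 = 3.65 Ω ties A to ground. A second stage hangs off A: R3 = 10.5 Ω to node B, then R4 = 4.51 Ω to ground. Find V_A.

V_A ≈ 0.923 V

Looking into the second stage from A: R3 + R4 = 15.01 Ω appears in parallel with R2.
R2 ‖ (R3+R4) = 2.936 Ω.
V_A = 7.24 × 2.936/(20.1 + 2.936) = 0.9228 V.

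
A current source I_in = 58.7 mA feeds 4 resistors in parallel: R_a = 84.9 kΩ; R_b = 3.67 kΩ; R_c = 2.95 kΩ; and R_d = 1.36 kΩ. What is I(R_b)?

I ≈ 11.8 mA

ΣG = 1/84.9 + 1/3.67 + 1/2.95 + 1/1.36 = 1.359.
Current divider: I(R_b) = I_in · G_k/ΣG = 58.7 × (0.2725/1.359) = 58.7 × 0.2006 = 11.77 mA.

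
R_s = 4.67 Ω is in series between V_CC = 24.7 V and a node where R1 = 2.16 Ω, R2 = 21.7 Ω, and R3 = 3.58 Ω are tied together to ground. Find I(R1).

I ≈ 2.44 A

Equivalent of the parallel group: R_p = 1.268 Ω.
Node voltage V_A = V_CC · R_p/(R_s + R_p) = 24.7 × 0.2136 = 5.276 V.
Branch current I = V_A/R1 = 5.276/2.16 = 2.443 A.
(Equivalently: I_total = 4.159 A, then current-divider fraction G_k/ΣG = 0.5872.)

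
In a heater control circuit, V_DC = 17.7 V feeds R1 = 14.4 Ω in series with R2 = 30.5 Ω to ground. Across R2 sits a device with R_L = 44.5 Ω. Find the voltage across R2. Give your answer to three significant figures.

V_out ≈ 9.86 V

The load sits in parallel with R2, giving an effective lower resistance R2' = R2·R_L/(R2+R_L) = 18.10 Ω.
Now apply the divider: V_out = 17.7 × 0.5569 = 9.857 V.
(Unloaded it would be 12.0 V; the load pulls it down.)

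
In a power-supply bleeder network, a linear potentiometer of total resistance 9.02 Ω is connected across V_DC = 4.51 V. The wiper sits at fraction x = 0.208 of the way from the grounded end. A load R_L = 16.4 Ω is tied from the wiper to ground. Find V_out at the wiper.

Lower segment x·R_p = 1.876 Ω; upper segment (1−x)·R_p = 7.144 Ω.
(x·R_p) ‖ R_L = 1.684 Ω.
Then V_out = V_DC · 1.684/(7.144 + 1.684) = 0.8601 V.

V_out ≈ 0.860 V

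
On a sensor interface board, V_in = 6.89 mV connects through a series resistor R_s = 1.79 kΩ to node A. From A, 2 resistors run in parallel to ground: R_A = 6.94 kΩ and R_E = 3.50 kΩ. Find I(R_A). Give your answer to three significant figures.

I ≈ 0.561 µA

Parallel bank: R_p = 1/(1/6.94 + 1/3.50) = 2.327 kΩ.
Node voltage V_A = V_in · R_p/(R_s + R_p) = 6.89 × 0.5652 = 3.894 mV.
Branch current I = V_A/R_A = 3.894/6.94 = 0.5611 µA.
(Check via current divider: I_total = 1.674 µA; share G_k/ΣG = 0.3352 → same result.)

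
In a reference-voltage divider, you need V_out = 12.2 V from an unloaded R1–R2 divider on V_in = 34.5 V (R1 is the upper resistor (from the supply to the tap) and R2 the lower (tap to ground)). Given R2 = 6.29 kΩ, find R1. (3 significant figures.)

Required fraction k = V_out/V_in = 0.3536.
R1 = R2·(1/k − 1) = 6.29 × 1.828 = 11.50 kΩ.

R1 ≈ 11.5 kΩ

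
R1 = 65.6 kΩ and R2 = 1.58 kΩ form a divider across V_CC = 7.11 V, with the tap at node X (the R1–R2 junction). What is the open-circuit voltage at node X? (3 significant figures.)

With X open, the divider is unloaded: V_th = 7.11 × 1.58/67.18 = 0.1672 V.

V_th ≈ 0.167 V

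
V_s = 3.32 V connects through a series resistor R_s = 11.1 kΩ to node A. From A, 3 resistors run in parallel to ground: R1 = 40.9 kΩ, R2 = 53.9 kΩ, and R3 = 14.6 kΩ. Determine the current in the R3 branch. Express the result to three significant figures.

Combine the parallel branches: R_p = (1/40.9 + 1/53.9 + 1/14.6)⁻¹ = 8.969 kΩ.
Node voltage V_A = V_s · R_p/(R_s + R_p) = 3.32 × 0.4469 = 1.484 V.
Branch current I = V_A/R3 = 1.484/14.6 = 0.1016 mA.
(Equivalently: I_total = 0.1654 mA, then current-divider fraction G_k/ΣG = 0.6143.)

I ≈ 0.102 mA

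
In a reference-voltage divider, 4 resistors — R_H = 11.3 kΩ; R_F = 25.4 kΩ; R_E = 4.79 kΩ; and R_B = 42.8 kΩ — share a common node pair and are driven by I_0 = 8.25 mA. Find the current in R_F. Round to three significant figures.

Conductances: ΣG = 1/11.3 + 1/25.4 + 1/4.79 + 1/42.8 = 0.3600 (1/kΩ).
By the current-divider rule, I = I_0 · G_k/ΣG = 8.25 × 0.1094 = 0.9022 mA.

I ≈ 0.902 mA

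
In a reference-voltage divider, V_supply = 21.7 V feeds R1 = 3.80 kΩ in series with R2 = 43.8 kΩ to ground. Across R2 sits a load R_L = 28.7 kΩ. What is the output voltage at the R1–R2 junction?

V_out ≈ 17.8 V

First combine the lower leg with the load: R2 ‖ R_L = 17.34 kΩ.
Then V_out = V_supply · R2'/(R1 + R2') = 21.7 × 17.34/21.14 = 17.80 V.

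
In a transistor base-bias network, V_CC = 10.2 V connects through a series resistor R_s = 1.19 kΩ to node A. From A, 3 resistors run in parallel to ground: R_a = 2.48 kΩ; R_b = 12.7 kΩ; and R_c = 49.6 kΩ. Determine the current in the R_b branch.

Equivalent of the parallel group: R_p = 1.992 kΩ.
Node voltage V_A = V_CC · R_p/(R_s + R_p) = 10.2 × 0.6260 = 6.385 V.
I(R_b) = V_A / R_b = 6.385/12.7 = 0.5027 mA.

I ≈ 0.503 mA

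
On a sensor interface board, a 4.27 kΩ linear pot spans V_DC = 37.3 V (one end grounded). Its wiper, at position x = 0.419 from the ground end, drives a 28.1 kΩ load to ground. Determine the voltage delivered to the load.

V_out ≈ 15.1 V

Split the track: R_lower = x·R_p = 1.789 kΩ, R_upper = (1−x)·R_p = 2.481 kΩ.
(x·R_p) ‖ R_L = 1.682 kΩ.
Then V_out = V_DC · 1.682/(2.481 + 1.682) = 15.07 V.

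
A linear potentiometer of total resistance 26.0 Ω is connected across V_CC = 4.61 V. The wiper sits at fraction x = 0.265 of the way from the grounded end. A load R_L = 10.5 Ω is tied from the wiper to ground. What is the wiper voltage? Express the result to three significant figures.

V_out ≈ 0.824 V

Split the track: R_lower = x·R_p = 6.890 Ω, R_upper = (1−x)·R_p = 19.11 Ω.
R_L loads the lower segment: effective lower R = 4.160 Ω.
Then V_out = V_CC · 4.160/(19.11 + 4.160) = 0.8242 V.
(Unloaded: V_out = x·V_CC = 1.22 V.)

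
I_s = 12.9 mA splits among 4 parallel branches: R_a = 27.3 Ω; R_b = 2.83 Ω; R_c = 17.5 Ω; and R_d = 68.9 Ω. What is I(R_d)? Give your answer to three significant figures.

I ≈ 0.406 mA

ΣG = 1/27.3 + 1/2.83 + 1/17.5 + 1/68.9 = 0.4616.
Current divider: I(R_d) = I_s · G_k/ΣG = 12.9 × (0.01451/0.4616) = 12.9 × 0.03144 = 0.4056 mA.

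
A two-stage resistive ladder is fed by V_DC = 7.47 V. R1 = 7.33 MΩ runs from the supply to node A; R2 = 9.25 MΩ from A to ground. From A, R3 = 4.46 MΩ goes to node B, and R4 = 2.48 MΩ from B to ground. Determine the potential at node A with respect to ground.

V_A ≈ 2.62 V

Looking into the second stage from A: R3 + R4 = 6.940 MΩ appears in parallel with R2.
R2 ‖ (R3+R4) = 3.965 MΩ.
So V_A = 7.47 × 0.3510 = 2.622 V.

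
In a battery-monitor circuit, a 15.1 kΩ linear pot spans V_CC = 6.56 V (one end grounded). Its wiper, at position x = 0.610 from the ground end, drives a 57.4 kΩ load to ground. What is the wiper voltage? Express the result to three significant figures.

V_out ≈ 3.77 V

Lower segment x·R_p = 9.211 kΩ; upper segment (1−x)·R_p = 5.889 kΩ.
R_L loads the lower segment: effective lower R = 7.937 kΩ.
Then V_out = V_CC · 7.937/(5.889 + 7.937) = 3.766 V.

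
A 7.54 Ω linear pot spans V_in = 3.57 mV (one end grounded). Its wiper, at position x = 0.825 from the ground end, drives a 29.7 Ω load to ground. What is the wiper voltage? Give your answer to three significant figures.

V_out ≈ 2.84 mV

Split the track: R_lower = x·R_p = 6.220 Ω, R_upper = (1−x)·R_p = 1.320 Ω.
(x·R_p) ‖ R_L = 5.143 Ω.
V_out = 3.57 × 5.143/(1.320 + 5.143) = 2.841 mV.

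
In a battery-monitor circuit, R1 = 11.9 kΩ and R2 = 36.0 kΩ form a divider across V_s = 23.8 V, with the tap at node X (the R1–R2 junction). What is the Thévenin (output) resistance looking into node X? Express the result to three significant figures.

R_th ≈ 8.94 kΩ

Looking into X with the source shorted: R_th = R1·R2/(R1+R2) = 11.90 × 36.0/47.90 = 8.944 kΩ.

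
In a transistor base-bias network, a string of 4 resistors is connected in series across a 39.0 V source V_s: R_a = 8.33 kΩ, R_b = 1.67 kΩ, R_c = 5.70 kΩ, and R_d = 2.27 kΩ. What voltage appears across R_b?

Series total: ΣR = 8.33 + 1.67 + 5.70 + 2.27 = 17.97 kΩ.
V = V_s · R/ΣR = 39.0 × 0.09293 = 3.624 V.

V ≈ 3.62 V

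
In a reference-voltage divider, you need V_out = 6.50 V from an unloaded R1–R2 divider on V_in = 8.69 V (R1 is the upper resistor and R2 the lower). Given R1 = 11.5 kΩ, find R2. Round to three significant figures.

Required fraction k = V_out/V_in = 0.7480.
Rearranging, R2 = R1·k/(1−k) = 11.5 × 2.968 = 34.13 kΩ.

R2 ≈ 34.1 kΩ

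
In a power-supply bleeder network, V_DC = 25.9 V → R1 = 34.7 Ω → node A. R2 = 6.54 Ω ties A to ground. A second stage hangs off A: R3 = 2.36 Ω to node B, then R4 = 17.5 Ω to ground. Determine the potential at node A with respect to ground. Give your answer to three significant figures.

Looking into the second stage from A: R3 + R4 = 19.86 Ω appears in parallel with R2.
R2 ‖ (R3+R4) = 4.920 Ω.
So V_A = 25.9 × 0.1242 = 3.216 V.

V_A ≈ 3.22 V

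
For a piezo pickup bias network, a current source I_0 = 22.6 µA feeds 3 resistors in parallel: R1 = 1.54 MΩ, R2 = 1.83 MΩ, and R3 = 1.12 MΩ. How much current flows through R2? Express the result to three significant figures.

I ≈ 5.91 µA

Conductances: ΣG = 1/1.54 + 1/1.83 + 1/1.12 = 2.089 (1/MΩ).
R2 takes the fraction G_k/ΣG = 0.5464/2.089 = 0.2616, so I = 22.6 × 0.2616 = 5.913 µA.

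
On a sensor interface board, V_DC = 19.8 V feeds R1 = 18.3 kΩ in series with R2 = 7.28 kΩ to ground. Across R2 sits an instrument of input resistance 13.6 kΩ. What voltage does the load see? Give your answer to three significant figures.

R2 ‖ R_L = (7.28 × 13.6)/(7.28 + 13.6) = 4.742 kΩ.
Voltage divider with the loaded lower leg: V_out = 19.8 × 4.742/(18.3 + 4.742) = 19.8 × 0.2058 = 4.075 V.

V_out ≈ 4.07 V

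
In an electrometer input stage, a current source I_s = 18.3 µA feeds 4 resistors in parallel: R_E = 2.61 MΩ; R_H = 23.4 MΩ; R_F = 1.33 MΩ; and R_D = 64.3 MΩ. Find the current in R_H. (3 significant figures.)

ΣG = 1/2.61 + 1/23.4 + 1/1.33 + 1/64.3 = 1.193.
R_H takes the fraction G_k/ΣG = 0.04274/1.193 = 0.03581, so I = 18.3 × 0.03581 = 0.6554 µA.

I ≈ 0.655 µA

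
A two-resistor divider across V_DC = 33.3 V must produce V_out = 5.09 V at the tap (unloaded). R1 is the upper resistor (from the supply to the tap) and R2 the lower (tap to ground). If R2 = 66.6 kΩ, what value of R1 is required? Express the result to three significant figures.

R1 ≈ 369 kΩ

The divider ratio is R2/(R1+R2) = 5.09/33.3 = 0.1529.
Rearranging, R1 = R2·(1−k)/k = 66.6 × 5.542 = 369.1 kΩ.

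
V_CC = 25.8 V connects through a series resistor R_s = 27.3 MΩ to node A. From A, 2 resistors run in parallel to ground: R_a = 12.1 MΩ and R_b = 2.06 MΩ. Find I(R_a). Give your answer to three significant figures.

Parallel bank: R_p = 1/(1/12.1 + 1/2.06) = 1.760 MΩ.
V_A = 25.8 × 1.760/29.06 = 1.563 V.
Branch current I = V_A/R_a = 1.563/12.1 = 0.1292 µA.

I ≈ 0.129 µA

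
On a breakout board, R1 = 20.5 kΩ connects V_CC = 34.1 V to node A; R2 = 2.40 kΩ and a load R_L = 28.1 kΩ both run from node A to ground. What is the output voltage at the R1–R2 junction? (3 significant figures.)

R2 ‖ R_L = (2.40 × 28.1)/(2.40 + 28.1) = 2.211 kΩ.
Voltage divider with the loaded lower leg: V_out = 34.1 × 2.211/(20.5 + 2.211) = 34.1 × 0.09736 = 3.320 V.

V_out ≈ 3.32 V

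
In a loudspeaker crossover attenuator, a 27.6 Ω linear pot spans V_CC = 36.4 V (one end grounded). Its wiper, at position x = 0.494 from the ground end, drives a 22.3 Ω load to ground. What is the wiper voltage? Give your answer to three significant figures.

V_out ≈ 13.7 V

The pot divides into 13.97 Ω above the wiper and 13.63 Ω below.
(x·R_p) ‖ R_L = 8.461 Ω.
Then V_out = V_CC · 8.461/(13.97 + 8.461) = 13.73 V.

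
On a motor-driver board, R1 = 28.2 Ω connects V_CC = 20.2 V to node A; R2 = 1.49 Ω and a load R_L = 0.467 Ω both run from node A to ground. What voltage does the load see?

R2 ‖ R_L = (1.49 × 0.467)/(1.49 + 0.467) = 0.3556 Ω.
Then V_out = V_CC · R2'/(R1 + R2') = 20.2 × 0.3556/28.56 = 0.2515 V.

V_out ≈ 0.252 V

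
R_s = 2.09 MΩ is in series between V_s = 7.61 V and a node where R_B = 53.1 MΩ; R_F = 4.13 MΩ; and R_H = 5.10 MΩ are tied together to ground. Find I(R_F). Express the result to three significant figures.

Equivalent of the parallel group: R_p = 2.188 MΩ.
V_A = 7.61 × 2.188/4.278 = 3.892 V.
I(R_F) = V_A / R_F = 3.892/4.13 = 0.9424 µA.

I ≈ 0.942 µA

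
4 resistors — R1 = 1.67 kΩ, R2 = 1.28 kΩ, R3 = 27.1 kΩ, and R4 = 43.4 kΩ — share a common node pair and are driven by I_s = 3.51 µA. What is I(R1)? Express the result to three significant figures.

Conductances: ΣG = 1/1.67 + 1/1.28 + 1/27.1 + 1/43.4 = 1.440 (1/kΩ).
R1 takes the fraction G_k/ΣG = 0.5988/1.440 = 0.4158, so I = 3.51 × 0.4158 = 1.460 µA.

I ≈ 1.46 µA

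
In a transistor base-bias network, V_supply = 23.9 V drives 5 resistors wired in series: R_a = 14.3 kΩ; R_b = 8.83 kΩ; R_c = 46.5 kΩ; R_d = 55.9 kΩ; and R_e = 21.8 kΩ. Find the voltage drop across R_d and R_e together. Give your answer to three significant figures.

Series total: ΣR = 14.3 + 8.83 + 46.5 + 55.9 + 21.8 = 147.3 kΩ.
R_{R_d..R_e} = 55.9 + 21.8 = 77.70 kΩ.
V = V_supply · R/ΣR = 23.9 × 0.5274 = 12.60 V.

V ≈ 12.6 V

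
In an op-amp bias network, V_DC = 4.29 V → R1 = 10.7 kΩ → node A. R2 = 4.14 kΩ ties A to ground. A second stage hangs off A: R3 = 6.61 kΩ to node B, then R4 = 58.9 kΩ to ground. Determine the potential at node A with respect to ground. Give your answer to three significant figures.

V_A ≈ 1.14 V

Node A sees R2 in parallel with the series input of stage 2, R3 + R4 = 65.51 kΩ.
Effective lower resistance at A: R2 ‖ 65.51 = 3.894 kΩ.
So V_A = 4.29 × 0.2668 = 1.145 V.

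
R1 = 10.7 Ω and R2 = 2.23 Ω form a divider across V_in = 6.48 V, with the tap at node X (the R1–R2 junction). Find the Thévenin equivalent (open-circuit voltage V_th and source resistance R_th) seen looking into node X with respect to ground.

V_th ≈ 1.12 V, R_th ≈ 1.85 Ω

V_th is the unloaded tap voltage: V_in · R2/(R1+R2) = 6.48 × 0.1725 = 1.118 V.
With V_in suppressed (replaced by a short), R_th = R1 ‖ R2 = (10.70 × 2.23)/(10.70 + 2.23) = 1.845 Ω.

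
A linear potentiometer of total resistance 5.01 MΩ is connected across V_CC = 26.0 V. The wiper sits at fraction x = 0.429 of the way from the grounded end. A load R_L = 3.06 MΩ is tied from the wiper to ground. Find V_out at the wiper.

Lower segment x·R_p = 2.149 MΩ; upper segment (1−x)·R_p = 2.861 MΩ.
(x·R_p) ‖ R_L = 1.263 MΩ.
V_out = 26.0 × 1.263/(2.861 + 1.263) = 7.961 V.

V_out ≈ 7.96 V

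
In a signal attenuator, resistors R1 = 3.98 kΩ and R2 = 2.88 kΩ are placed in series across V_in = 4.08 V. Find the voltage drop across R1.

V ≈ 2.37 V

Series total: ΣR = 3.98 + 2.88 = 6.860 kΩ.
V = V_in · R/ΣR = 4.08 × 0.5802 = 2.367 V.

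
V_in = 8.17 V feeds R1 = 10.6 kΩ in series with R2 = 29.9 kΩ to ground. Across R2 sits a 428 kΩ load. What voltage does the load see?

R2 ‖ R_L = (29.9 × 428)/(29.9 + 428) = 27.95 kΩ.
Voltage divider with the loaded lower leg: V_out = 8.17 × 27.95/(10.6 + 27.95) = 8.17 × 0.7250 = 5.923 V.

V_out ≈ 5.92 V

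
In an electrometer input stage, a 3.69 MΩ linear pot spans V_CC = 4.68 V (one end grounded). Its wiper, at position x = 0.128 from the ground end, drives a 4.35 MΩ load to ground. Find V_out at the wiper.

Lower segment x·R_p = 0.4723 MΩ; upper segment (1−x)·R_p = 3.218 MΩ.
(x·R_p) ‖ R_L = 0.4261 MΩ.
Then V_out = V_CC · 0.4261/(3.218 + 0.4261) = 0.5472 V.
(Unloaded: V_out = x·V_CC = 0.599 V.)

V_out ≈ 0.547 V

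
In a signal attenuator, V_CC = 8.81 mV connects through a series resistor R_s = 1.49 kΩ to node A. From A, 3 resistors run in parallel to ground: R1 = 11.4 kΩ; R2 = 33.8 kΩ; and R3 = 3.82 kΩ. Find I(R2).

I ≈ 0.167 µA

Combine the parallel branches: R_p = (1/11.4 + 1/33.8 + 1/3.82)⁻¹ = 2.638 kΩ.
V_A = 8.81 × 2.638/4.128 = 5.630 mV.
I(R2) = V_A / R2 = 5.630/33.8 = 0.1666 µA.
(Equivalently: I_total = 2.134 µA, then current-divider fraction G_k/ΣG = 0.07805.)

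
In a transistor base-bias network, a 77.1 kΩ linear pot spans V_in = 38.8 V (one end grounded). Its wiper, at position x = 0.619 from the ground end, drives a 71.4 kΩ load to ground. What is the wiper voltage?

V_out ≈ 19.1 V

Split the track: R_lower = x·R_p = 47.72 kΩ, R_upper = (1−x)·R_p = 29.38 kΩ.
R_L loads the lower segment: effective lower R = 28.60 kΩ.
Then V_out = V_in · 28.60/(29.38 + 28.60) = 19.14 V.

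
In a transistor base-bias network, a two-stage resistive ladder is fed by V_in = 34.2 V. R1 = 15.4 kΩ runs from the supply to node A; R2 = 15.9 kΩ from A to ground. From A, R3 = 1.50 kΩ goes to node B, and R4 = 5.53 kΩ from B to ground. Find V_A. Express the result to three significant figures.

Node A sees R2 in parallel with the series input of stage 2, R3 + R4 = 7.030 kΩ.
R2 ‖ (R3+R4) = 4.875 kΩ.
V_A = 34.2 × 4.875/(15.4 + 4.875) = 8.223 V.

V_A ≈ 8.22 V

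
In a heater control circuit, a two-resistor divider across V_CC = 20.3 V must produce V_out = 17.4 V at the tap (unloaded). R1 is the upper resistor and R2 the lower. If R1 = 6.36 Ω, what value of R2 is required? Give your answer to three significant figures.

R2 ≈ 38.2 Ω

V_out/V_CC = R2/(R1+R2) = 0.8571.
So R2 = R1 · V_out/(V_CC − V_out) = 6.36 × 17.4/(20.3 − 17.4) = 6.36 × 6.000 = 38.16 Ω.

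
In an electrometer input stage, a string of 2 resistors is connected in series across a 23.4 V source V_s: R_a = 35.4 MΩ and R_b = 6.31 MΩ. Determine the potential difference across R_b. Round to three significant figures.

V ≈ 3.54 V

Series total: ΣR = 35.4 + 6.31 = 41.71 MΩ.
Voltage divider: V = V_s · (6.310 / 41.71) = 23.4 × 0.1513 = 3.540 V.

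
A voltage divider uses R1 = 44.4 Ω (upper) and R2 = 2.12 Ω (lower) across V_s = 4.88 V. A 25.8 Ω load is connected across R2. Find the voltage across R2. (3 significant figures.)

First combine the lower leg with the load: R2 ‖ R_L = 1.959 Ω.
Voltage divider with the loaded lower leg: V_out = 4.88 × 1.959/(44.4 + 1.959) = 4.88 × 0.04226 = 0.2062 V.

V_out ≈ 0.206 V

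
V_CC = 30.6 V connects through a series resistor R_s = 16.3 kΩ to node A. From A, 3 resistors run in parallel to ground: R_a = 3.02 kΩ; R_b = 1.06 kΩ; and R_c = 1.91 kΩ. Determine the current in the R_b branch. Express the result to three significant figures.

I ≈ 0.952 mA

Parallel bank: R_p = 1/(1/3.02 + 1/1.06 + 1/1.91) = 0.5561 kΩ.
V_A = 30.6 × 0.5561/16.86 = 1.010 V.
Branch current I = V_A/R_b = 1.010/1.06 = 0.9525 mA.
(Equivalently: I_total = 1.815 mA, then current-divider fraction G_k/ΣG = 0.5247.)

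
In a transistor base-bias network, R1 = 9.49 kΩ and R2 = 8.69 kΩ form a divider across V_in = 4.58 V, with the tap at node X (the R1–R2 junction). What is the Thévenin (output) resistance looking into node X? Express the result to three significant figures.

R_th ≈ 4.54 kΩ

With V_in suppressed (replaced by a short), R_th = R1 ‖ R2 = (9.490 × 8.69)/(9.490 + 8.69) = 4.536 kΩ.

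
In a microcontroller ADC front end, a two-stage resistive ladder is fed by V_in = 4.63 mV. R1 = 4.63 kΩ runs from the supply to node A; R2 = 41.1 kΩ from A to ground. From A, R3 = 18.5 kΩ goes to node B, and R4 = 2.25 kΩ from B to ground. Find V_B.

V_B ≈ 0.376 mV

Looking into the second stage from A: R3 + R4 = 20.75 kΩ appears in parallel with R2.
Effective lower resistance at A: R2 ‖ 20.75 = 13.79 kΩ.
V_A = 4.63 × 13.79/(4.63 + 13.79) = 3.466 mV.
V_B = V_A × 0.1084 = 0.3758 mV.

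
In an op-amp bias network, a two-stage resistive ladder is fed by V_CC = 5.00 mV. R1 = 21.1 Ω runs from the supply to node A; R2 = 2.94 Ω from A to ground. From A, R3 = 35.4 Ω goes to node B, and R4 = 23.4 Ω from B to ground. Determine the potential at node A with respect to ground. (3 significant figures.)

V_A ≈ 0.586 mV

Node A sees R2 in parallel with the series input of stage 2, R3 + R4 = 58.80 Ω.
R2 ‖ (R3+R4) = 2.800 Ω.
So V_A = 5.00 × 0.1172 = 0.5858 mV.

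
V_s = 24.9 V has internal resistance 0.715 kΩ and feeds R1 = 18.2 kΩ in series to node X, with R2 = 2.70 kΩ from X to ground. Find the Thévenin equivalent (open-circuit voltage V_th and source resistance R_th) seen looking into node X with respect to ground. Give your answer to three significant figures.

R1' = 0.715 + 18.2 = 18.91 kΩ (source resistance + R1).
With X open, the divider is unloaded: V_th = 24.9 × 2.70/21.61 = 3.110 V.
Zeroing V_s shorts the top of R1' to ground, so R_th = R1' ‖ R2 = 2.363 kΩ.

V_th ≈ 3.11 V, R_th ≈ 2.36 kΩ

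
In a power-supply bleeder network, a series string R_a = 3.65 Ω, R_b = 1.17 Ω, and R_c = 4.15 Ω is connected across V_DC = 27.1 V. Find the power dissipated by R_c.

P ≈ 37.9 W

Series current I = V_DC/ΣR = 27.1/8.970 = 3.021 A.
P(R_c) = I²·R_c = (3.021)² × 4.15 = 37.88 W.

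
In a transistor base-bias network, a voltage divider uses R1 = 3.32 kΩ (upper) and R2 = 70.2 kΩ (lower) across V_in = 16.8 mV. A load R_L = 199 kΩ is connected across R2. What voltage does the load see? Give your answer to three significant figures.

V_out ≈ 15.8 mV

The load sits in parallel with R2, giving an effective lower resistance R2' = R2·R_L/(R2+R_L) = 51.89 kΩ.
Now apply the divider: V_out = 16.8 × 0.9399 = 15.79 mV.
(Unloaded it would be 16.0 mV; the load pulls it down.)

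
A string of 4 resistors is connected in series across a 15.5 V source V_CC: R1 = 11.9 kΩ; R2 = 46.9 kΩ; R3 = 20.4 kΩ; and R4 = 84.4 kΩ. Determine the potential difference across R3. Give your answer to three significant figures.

V ≈ 1.93 V

Series total: ΣR = 11.9 + 46.9 + 20.4 + 84.4 = 163.6 kΩ.
V = V_CC · R/ΣR = 15.5 × 0.1247 = 1.933 V.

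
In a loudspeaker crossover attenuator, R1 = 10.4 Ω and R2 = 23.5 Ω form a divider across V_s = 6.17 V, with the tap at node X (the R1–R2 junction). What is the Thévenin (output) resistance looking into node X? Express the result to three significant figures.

With V_s suppressed (replaced by a short), R_th = R1 ‖ R2 = (10.40 × 23.5)/(10.40 + 23.5) = 7.209 Ω.

R_th ≈ 7.21 Ω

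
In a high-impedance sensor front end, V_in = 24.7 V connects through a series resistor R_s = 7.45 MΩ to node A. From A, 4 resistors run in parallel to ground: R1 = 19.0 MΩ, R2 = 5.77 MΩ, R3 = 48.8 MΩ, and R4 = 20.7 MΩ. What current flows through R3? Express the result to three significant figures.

I ≈ 0.158 µA

Combine the parallel branches: R_p = (1/19.0 + 1/5.77 + 1/48.8 + 1/20.7)⁻¹ = 3.393 MΩ.
V_A by voltage divider: V_A = 24.7 × 3.393/(7.45 + 3.393) = 7.729 V.
Branch current I = V_A/R3 = 7.729/48.8 = 0.1584 µA.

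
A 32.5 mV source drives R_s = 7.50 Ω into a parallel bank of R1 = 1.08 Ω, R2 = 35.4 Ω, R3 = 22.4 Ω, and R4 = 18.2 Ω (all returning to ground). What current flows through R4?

Parallel bank: R_p = 1/(1/1.08 + 1/35.4 + 1/22.4 + 1/18.2) = 0.9490 Ω.
V_A = 32.5 × 0.9490/8.449 = 3.650 mV.
I(R4) = V_A / R4 = 3.650/18.2 = 0.2006 mA.

I ≈ 0.201 mA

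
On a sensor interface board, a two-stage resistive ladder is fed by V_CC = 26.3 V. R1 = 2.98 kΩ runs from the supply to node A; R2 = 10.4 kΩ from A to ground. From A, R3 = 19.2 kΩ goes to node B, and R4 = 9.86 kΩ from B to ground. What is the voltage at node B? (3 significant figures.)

The second stage (R3 + R4 = 29.06 kΩ) loads node A in parallel with R2.
R2 ‖ (R3+R4) = 7.659 kΩ.
So V_A = 26.3 × 0.7199 = 18.93 V.
V_B = V_A × 0.3393 = 6.424 V.

V_B ≈ 6.42 V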